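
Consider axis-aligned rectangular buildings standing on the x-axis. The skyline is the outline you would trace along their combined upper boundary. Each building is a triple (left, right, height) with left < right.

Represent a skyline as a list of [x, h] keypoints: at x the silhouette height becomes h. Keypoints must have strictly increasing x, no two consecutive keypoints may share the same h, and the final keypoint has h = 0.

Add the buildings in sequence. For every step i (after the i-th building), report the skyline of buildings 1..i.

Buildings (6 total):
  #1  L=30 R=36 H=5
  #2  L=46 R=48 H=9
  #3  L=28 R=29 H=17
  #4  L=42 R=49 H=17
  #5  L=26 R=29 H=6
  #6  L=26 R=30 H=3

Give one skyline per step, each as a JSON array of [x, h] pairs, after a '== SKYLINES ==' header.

== SKYLINES ==
[[30,5],[36,0]]
[[30,5],[36,0],[46,9],[48,0]]
[[28,17],[29,0],[30,5],[36,0],[46,9],[48,0]]
[[28,17],[29,0],[30,5],[36,0],[42,17],[49,0]]
[[26,6],[28,17],[29,0],[30,5],[36,0],[42,17],[49,0]]
[[26,6],[28,17],[29,3],[30,5],[36,0],[42,17],[49,0]]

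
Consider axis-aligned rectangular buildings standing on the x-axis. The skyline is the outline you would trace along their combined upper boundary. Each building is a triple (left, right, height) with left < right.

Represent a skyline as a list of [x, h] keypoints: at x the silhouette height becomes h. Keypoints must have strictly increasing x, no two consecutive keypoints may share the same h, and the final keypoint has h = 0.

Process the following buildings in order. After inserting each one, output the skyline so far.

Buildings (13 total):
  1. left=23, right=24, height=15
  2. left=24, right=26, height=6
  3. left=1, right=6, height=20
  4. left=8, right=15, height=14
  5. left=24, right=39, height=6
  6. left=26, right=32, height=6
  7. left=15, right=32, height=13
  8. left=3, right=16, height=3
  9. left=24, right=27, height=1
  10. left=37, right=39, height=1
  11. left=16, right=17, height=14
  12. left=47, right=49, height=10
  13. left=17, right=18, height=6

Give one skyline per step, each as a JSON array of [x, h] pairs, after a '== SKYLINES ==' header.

== SKYLINES ==
[[23,15],[24,0]]
[[23,15],[24,6],[26,0]]
[[1,20],[6,0],[23,15],[24,6],[26,0]]
[[1,20],[6,0],[8,14],[15,0],[23,15],[24,6],[26,0]]
[[1,20],[6,0],[8,14],[15,0],[23,15],[24,6],[39,0]]
[[1,20],[6,0],[8,14],[15,0],[23,15],[24,6],[39,0]]
[[1,20],[6,0],[8,14],[15,13],[23,15],[24,13],[32,6],[39,0]]
[[1,20],[6,3],[8,14],[15,13],[23,15],[24,13],[32,6],[39,0]]
[[1,20],[6,3],[8,14],[15,13],[23,15],[24,13],[32,6],[39,0]]
[[1,20],[6,3],[8,14],[15,13],[23,15],[24,13],[32,6],[39,0]]
[[1,20],[6,3],[8,14],[15,13],[16,14],[17,13],[23,15],[24,13],[32,6],[39,0]]
[[1,20],[6,3],[8,14],[15,13],[16,14],[17,13],[23,15],[24,13],[32,6],[39,0],[47,10],[49,0]]
[[1,20],[6,3],[8,14],[15,13],[16,14],[17,13],[23,15],[24,13],[32,6],[39,0],[47,10],[49,0]]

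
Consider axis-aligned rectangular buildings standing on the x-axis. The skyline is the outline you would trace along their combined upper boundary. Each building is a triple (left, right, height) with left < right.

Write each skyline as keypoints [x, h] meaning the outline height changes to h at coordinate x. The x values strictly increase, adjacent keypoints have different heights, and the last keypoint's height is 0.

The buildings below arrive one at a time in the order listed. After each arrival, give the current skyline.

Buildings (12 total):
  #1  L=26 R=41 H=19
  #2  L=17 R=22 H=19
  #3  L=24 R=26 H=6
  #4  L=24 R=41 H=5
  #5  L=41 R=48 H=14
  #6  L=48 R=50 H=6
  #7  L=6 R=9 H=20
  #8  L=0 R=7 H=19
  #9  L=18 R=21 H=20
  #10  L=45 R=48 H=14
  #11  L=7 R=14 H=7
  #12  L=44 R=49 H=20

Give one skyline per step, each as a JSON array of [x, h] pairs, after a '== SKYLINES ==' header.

== SKYLINES ==
[[26,19],[41,0]]
[[17,19],[22,0],[26,19],[41,0]]
[[17,19],[22,0],[24,6],[26,19],[41,0]]
[[17,19],[22,0],[24,6],[26,19],[41,0]]
[[17,19],[22,0],[24,6],[26,19],[41,14],[48,0]]
[[17,19],[22,0],[24,6],[26,19],[41,14],[48,6],[50,0]]
[[6,20],[9,0],[17,19],[22,0],[24,6],[26,19],[41,14],[48,6],[50,0]]
[[0,19],[6,20],[9,0],[17,19],[22,0],[24,6],[26,19],[41,14],[48,6],[50,0]]
[[0,19],[6,20],[9,0],[17,19],[18,20],[21,19],[22,0],[24,6],[26,19],[41,14],[48,6],[50,0]]
[[0,19],[6,20],[9,0],[17,19],[18,20],[21,19],[22,0],[24,6],[26,19],[41,14],[48,6],[50,0]]
[[0,19],[6,20],[9,7],[14,0],[17,19],[18,20],[21,19],[22,0],[24,6],[26,19],[41,14],[48,6],[50,0]]
[[0,19],[6,20],[9,7],[14,0],[17,19],[18,20],[21,19],[22,0],[24,6],[26,19],[41,14],[44,20],[49,6],[50,0]]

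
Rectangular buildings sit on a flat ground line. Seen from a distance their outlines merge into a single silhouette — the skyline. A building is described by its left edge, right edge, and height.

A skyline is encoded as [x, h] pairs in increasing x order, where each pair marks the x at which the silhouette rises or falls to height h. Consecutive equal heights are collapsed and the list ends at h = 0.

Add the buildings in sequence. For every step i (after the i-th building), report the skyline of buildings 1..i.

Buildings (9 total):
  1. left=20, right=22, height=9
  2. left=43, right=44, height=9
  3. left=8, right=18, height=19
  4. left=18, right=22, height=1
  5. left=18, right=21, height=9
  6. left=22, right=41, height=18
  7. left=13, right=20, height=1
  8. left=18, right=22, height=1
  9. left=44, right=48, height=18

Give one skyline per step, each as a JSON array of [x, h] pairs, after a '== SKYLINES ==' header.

== SKYLINES ==
[[20,9],[22,0]]
[[20,9],[22,0],[43,9],[44,0]]
[[8,19],[18,0],[20,9],[22,0],[43,9],[44,0]]
[[8,19],[18,1],[20,9],[22,0],[43,9],[44,0]]
[[8,19],[18,9],[22,0],[43,9],[44,0]]
[[8,19],[18,9],[22,18],[41,0],[43,9],[44,0]]
[[8,19],[18,9],[22,18],[41,0],[43,9],[44,0]]
[[8,19],[18,9],[22,18],[41,0],[43,9],[44,0]]
[[8,19],[18,9],[22,18],[41,0],[43,9],[44,18],[48,0]]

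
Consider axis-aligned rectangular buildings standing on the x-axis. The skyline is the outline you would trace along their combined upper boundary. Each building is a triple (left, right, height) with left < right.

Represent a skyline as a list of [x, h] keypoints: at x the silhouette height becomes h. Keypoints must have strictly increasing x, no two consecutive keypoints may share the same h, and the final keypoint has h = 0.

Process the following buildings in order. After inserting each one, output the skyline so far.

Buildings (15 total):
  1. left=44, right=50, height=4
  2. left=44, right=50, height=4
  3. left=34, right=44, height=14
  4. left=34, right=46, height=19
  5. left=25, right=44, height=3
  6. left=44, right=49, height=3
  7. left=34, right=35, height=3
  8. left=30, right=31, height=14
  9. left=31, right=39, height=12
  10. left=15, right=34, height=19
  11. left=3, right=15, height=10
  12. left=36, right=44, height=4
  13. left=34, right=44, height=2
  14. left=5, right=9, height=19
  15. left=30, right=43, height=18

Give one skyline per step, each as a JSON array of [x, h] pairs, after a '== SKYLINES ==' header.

== SKYLINES ==
[[44,4],[50,0]]
[[44,4],[50,0]]
[[34,14],[44,4],[50,0]]
[[34,19],[46,4],[50,0]]
[[25,3],[34,19],[46,4],[50,0]]
[[25,3],[34,19],[46,4],[50,0]]
[[25,3],[34,19],[46,4],[50,0]]
[[25,3],[30,14],[31,3],[34,19],[46,4],[50,0]]
[[25,3],[30,14],[31,12],[34,19],[46,4],[50,0]]
[[15,19],[46,4],[50,0]]
[[3,10],[15,19],[46,4],[50,0]]
[[3,10],[15,19],[46,4],[50,0]]
[[3,10],[15,19],[46,4],[50,0]]
[[3,10],[5,19],[9,10],[15,19],[46,4],[50,0]]
[[3,10],[5,19],[9,10],[15,19],[46,4],[50,0]]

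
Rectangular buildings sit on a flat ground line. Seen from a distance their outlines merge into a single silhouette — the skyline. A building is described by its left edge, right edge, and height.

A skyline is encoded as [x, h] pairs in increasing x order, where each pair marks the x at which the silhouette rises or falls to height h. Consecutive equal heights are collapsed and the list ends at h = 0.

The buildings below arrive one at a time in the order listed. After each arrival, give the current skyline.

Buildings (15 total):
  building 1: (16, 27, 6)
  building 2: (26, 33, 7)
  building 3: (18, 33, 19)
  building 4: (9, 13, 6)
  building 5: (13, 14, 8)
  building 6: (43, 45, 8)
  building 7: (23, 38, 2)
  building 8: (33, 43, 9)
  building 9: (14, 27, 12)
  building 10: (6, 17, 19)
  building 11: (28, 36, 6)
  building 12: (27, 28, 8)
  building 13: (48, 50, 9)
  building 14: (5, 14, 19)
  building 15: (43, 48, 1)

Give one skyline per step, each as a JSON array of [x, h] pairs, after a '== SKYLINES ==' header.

== SKYLINES ==
[[16,6],[27,0]]
[[16,6],[26,7],[33,0]]
[[16,6],[18,19],[33,0]]
[[9,6],[13,0],[16,6],[18,19],[33,0]]
[[9,6],[13,8],[14,0],[16,6],[18,19],[33,0]]
[[9,6],[13,8],[14,0],[16,6],[18,19],[33,0],[43,8],[45,0]]
[[9,6],[13,8],[14,0],[16,6],[18,19],[33,2],[38,0],[43,8],[45,0]]
[[9,6],[13,8],[14,0],[16,6],[18,19],[33,9],[43,8],[45,0]]
[[9,6],[13,8],[14,12],[18,19],[33,9],[43,8],[45,0]]
[[6,19],[17,12],[18,19],[33,9],[43,8],[45,0]]
[[6,19],[17,12],[18,19],[33,9],[43,8],[45,0]]
[[6,19],[17,12],[18,19],[33,9],[43,8],[45,0]]
[[6,19],[17,12],[18,19],[33,9],[43,8],[45,0],[48,9],[50,0]]
[[5,19],[17,12],[18,19],[33,9],[43,8],[45,0],[48,9],[50,0]]
[[5,19],[17,12],[18,19],[33,9],[43,8],[45,1],[48,9],[50,0]]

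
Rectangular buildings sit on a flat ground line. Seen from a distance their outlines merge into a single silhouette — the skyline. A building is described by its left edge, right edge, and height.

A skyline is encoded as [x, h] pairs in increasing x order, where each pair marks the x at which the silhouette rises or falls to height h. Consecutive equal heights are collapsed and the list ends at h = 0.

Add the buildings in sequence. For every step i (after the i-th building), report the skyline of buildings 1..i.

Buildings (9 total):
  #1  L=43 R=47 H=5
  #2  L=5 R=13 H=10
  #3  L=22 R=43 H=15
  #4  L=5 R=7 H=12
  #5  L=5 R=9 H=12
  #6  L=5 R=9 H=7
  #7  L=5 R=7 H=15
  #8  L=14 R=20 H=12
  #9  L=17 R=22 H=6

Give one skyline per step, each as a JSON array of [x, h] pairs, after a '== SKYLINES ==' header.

== SKYLINES ==
[[43,5],[47,0]]
[[5,10],[13,0],[43,5],[47,0]]
[[5,10],[13,0],[22,15],[43,5],[47,0]]
[[5,12],[7,10],[13,0],[22,15],[43,5],[47,0]]
[[5,12],[9,10],[13,0],[22,15],[43,5],[47,0]]
[[5,12],[9,10],[13,0],[22,15],[43,5],[47,0]]
[[5,15],[7,12],[9,10],[13,0],[22,15],[43,5],[47,0]]
[[5,15],[7,12],[9,10],[13,0],[14,12],[20,0],[22,15],[43,5],[47,0]]
[[5,15],[7,12],[9,10],[13,0],[14,12],[20,6],[22,15],[43,5],[47,0]]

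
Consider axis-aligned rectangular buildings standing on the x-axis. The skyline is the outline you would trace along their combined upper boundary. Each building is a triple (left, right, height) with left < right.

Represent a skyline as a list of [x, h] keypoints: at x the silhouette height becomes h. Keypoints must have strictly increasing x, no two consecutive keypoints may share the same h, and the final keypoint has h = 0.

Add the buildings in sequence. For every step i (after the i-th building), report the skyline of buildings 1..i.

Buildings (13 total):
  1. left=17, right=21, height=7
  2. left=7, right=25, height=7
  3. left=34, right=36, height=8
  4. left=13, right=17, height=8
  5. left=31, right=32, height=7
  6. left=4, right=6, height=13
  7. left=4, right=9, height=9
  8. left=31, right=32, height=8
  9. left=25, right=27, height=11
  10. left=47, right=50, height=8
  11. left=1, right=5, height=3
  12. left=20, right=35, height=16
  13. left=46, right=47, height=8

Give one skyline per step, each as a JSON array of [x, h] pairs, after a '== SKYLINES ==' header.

== SKYLINES ==
[[17,7],[21,0]]
[[7,7],[25,0]]
[[7,7],[25,0],[34,8],[36,0]]
[[7,7],[13,8],[17,7],[25,0],[34,8],[36,0]]
[[7,7],[13,8],[17,7],[25,0],[31,7],[32,0],[34,8],[36,0]]
[[4,13],[6,0],[7,7],[13,8],[17,7],[25,0],[31,7],[32,0],[34,8],[36,0]]
[[4,13],[6,9],[9,7],[13,8],[17,7],[25,0],[31,7],[32,0],[34,8],[36,0]]
[[4,13],[6,9],[9,7],[13,8],[17,7],[25,0],[31,8],[32,0],[34,8],[36,0]]
[[4,13],[6,9],[9,7],[13,8],[17,7],[25,11],[27,0],[31,8],[32,0],[34,8],[36,0]]
[[4,13],[6,9],[9,7],[13,8],[17,7],[25,11],[27,0],[31,8],[32,0],[34,8],[36,0],[47,8],[50,0]]
[[1,3],[4,13],[6,9],[9,7],[13,8],[17,7],[25,11],[27,0],[31,8],[32,0],[34,8],[36,0],[47,8],[50,0]]
[[1,3],[4,13],[6,9],[9,7],[13,8],[17,7],[20,16],[35,8],[36,0],[47,8],[50,0]]
[[1,3],[4,13],[6,9],[9,7],[13,8],[17,7],[20,16],[35,8],[36,0],[46,8],[50,0]]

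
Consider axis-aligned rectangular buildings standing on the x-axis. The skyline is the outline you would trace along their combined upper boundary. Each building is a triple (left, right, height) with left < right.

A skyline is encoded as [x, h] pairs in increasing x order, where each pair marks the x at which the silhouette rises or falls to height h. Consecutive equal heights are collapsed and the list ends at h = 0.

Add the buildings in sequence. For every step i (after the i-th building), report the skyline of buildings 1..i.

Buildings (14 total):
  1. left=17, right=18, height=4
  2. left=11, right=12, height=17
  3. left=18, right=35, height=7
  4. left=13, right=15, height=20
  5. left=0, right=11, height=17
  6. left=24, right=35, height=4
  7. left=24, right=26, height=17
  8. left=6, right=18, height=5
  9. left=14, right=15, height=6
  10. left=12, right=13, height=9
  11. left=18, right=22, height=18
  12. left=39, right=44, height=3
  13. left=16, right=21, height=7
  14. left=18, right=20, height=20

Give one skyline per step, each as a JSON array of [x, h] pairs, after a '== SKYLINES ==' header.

== SKYLINES ==
[[17,4],[18,0]]
[[11,17],[12,0],[17,4],[18,0]]
[[11,17],[12,0],[17,4],[18,7],[35,0]]
[[11,17],[12,0],[13,20],[15,0],[17,4],[18,7],[35,0]]
[[0,17],[12,0],[13,20],[15,0],[17,4],[18,7],[35,0]]
[[0,17],[12,0],[13,20],[15,0],[17,4],[18,7],[35,0]]
[[0,17],[12,0],[13,20],[15,0],[17,4],[18,7],[24,17],[26,7],[35,0]]
[[0,17],[12,5],[13,20],[15,5],[18,7],[24,17],[26,7],[35,0]]
[[0,17],[12,5],[13,20],[15,5],[18,7],[24,17],[26,7],[35,0]]
[[0,17],[12,9],[13,20],[15,5],[18,7],[24,17],[26,7],[35,0]]
[[0,17],[12,9],[13,20],[15,5],[18,18],[22,7],[24,17],[26,7],[35,0]]
[[0,17],[12,9],[13,20],[15,5],[18,18],[22,7],[24,17],[26,7],[35,0],[39,3],[44,0]]
[[0,17],[12,9],[13,20],[15,5],[16,7],[18,18],[22,7],[24,17],[26,7],[35,0],[39,3],[44,0]]
[[0,17],[12,9],[13,20],[15,5],[16,7],[18,20],[20,18],[22,7],[24,17],[26,7],[35,0],[39,3],[44,0]]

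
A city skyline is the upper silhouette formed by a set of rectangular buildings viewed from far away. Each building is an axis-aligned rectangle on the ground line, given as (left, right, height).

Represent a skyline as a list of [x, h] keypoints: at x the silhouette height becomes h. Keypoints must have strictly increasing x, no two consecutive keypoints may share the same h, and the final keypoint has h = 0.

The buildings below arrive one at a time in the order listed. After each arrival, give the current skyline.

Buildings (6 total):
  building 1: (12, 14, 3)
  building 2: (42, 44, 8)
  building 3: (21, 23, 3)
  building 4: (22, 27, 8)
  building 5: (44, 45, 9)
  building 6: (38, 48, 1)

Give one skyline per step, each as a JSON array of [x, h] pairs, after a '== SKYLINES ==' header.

== SKYLINES ==
[[12,3],[14,0]]
[[12,3],[14,0],[42,8],[44,0]]
[[12,3],[14,0],[21,3],[23,0],[42,8],[44,0]]
[[12,3],[14,0],[21,3],[22,8],[27,0],[42,8],[44,0]]
[[12,3],[14,0],[21,3],[22,8],[27,0],[42,8],[44,9],[45,0]]
[[12,3],[14,0],[21,3],[22,8],[27,0],[38,1],[42,8],[44,9],[45,1],[48,0]]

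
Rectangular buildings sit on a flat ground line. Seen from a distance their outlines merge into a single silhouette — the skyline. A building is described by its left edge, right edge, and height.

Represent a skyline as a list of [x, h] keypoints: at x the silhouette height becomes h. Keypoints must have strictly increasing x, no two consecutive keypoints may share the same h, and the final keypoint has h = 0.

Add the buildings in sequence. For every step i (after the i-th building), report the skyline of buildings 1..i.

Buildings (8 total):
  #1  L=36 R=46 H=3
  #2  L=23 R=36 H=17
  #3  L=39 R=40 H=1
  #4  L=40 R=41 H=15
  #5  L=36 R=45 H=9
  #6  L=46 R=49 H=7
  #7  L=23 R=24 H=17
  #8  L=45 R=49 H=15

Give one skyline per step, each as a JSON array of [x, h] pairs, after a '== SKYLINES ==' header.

== SKYLINES ==
[[36,3],[46,0]]
[[23,17],[36,3],[46,0]]
[[23,17],[36,3],[46,0]]
[[23,17],[36,3],[40,15],[41,3],[46,0]]
[[23,17],[36,9],[40,15],[41,9],[45,3],[46,0]]
[[23,17],[36,9],[40,15],[41,9],[45,3],[46,7],[49,0]]
[[23,17],[36,9],[40,15],[41,9],[45,3],[46,7],[49,0]]
[[23,17],[36,9],[40,15],[41,9],[45,15],[49,0]]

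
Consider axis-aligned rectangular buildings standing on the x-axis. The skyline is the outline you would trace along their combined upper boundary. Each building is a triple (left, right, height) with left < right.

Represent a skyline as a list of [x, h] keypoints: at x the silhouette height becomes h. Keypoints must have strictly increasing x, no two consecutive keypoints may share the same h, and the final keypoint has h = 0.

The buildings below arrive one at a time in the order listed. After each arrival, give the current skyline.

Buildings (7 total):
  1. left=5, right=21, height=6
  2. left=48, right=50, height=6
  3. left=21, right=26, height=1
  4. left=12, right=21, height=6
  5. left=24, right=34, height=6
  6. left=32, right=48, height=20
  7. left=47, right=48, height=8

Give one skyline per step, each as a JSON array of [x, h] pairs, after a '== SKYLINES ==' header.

== SKYLINES ==
[[5,6],[21,0]]
[[5,6],[21,0],[48,6],[50,0]]
[[5,6],[21,1],[26,0],[48,6],[50,0]]
[[5,6],[21,1],[26,0],[48,6],[50,0]]
[[5,6],[21,1],[24,6],[34,0],[48,6],[50,0]]
[[5,6],[21,1],[24,6],[32,20],[48,6],[50,0]]
[[5,6],[21,1],[24,6],[32,20],[48,6],[50,0]]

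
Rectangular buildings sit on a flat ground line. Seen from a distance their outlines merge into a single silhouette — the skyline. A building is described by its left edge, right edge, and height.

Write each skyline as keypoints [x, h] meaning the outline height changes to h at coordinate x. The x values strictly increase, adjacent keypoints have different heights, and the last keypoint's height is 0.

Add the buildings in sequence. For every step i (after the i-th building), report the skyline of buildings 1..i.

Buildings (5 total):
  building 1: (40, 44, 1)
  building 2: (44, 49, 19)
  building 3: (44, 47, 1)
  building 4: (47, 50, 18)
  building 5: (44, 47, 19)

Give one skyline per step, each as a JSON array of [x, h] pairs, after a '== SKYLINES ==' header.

== SKYLINES ==
[[40,1],[44,0]]
[[40,1],[44,19],[49,0]]
[[40,1],[44,19],[49,0]]
[[40,1],[44,19],[49,18],[50,0]]
[[40,1],[44,19],[49,18],[50,0]]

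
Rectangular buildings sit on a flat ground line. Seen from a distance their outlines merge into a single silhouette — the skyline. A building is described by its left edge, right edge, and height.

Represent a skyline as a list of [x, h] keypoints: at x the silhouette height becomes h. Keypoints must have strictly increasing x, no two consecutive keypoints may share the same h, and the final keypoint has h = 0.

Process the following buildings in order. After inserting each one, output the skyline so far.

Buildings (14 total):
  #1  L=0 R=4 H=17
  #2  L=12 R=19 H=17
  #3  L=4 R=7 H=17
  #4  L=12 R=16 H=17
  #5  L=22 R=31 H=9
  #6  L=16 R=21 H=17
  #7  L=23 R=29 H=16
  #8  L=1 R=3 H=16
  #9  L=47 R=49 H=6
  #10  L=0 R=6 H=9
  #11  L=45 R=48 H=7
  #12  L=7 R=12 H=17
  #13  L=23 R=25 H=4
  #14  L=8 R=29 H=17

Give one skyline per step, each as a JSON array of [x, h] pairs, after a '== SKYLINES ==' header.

== SKYLINES ==
[[0,17],[4,0]]
[[0,17],[4,0],[12,17],[19,0]]
[[0,17],[7,0],[12,17],[19,0]]
[[0,17],[7,0],[12,17],[19,0]]
[[0,17],[7,0],[12,17],[19,0],[22,9],[31,0]]
[[0,17],[7,0],[12,17],[21,0],[22,9],[31,0]]
[[0,17],[7,0],[12,17],[21,0],[22,9],[23,16],[29,9],[31,0]]
[[0,17],[7,0],[12,17],[21,0],[22,9],[23,16],[29,9],[31,0]]
[[0,17],[7,0],[12,17],[21,0],[22,9],[23,16],[29,9],[31,0],[47,6],[49,0]]
[[0,17],[7,0],[12,17],[21,0],[22,9],[23,16],[29,9],[31,0],[47,6],[49,0]]
[[0,17],[7,0],[12,17],[21,0],[22,9],[23,16],[29,9],[31,0],[45,7],[48,6],[49,0]]
[[0,17],[21,0],[22,9],[23,16],[29,9],[31,0],[45,7],[48,6],[49,0]]
[[0,17],[21,0],[22,9],[23,16],[29,9],[31,0],[45,7],[48,6],[49,0]]
[[0,17],[29,9],[31,0],[45,7],[48,6],[49,0]]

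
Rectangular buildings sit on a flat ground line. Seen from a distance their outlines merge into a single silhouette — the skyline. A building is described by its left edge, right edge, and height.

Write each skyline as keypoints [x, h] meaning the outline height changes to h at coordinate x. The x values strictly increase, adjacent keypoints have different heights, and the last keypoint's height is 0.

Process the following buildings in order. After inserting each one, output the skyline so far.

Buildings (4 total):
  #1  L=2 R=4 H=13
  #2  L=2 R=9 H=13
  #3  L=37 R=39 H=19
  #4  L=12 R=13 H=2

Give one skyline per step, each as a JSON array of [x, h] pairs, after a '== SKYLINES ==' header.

== SKYLINES ==
[[2,13],[4,0]]
[[2,13],[9,0]]
[[2,13],[9,0],[37,19],[39,0]]
[[2,13],[9,0],[12,2],[13,0],[37,19],[39,0]]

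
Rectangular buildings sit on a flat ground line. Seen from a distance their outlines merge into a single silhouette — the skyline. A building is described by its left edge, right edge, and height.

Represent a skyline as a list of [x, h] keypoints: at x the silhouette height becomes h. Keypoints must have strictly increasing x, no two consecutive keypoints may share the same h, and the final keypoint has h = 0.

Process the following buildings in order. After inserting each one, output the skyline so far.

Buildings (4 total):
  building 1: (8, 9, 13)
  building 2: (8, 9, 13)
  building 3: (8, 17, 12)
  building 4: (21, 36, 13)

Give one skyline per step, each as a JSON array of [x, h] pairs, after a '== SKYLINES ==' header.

== SKYLINES ==
[[8,13],[9,0]]
[[8,13],[9,0]]
[[8,13],[9,12],[17,0]]
[[8,13],[9,12],[17,0],[21,13],[36,0]]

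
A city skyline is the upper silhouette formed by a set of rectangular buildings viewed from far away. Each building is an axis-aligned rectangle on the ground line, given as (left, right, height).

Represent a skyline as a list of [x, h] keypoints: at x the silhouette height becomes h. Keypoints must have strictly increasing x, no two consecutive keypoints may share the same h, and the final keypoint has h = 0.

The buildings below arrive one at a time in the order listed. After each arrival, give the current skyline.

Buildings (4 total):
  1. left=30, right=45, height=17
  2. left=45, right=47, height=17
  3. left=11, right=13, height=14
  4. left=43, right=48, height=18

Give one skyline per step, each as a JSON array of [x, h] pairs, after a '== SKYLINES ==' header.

== SKYLINES ==
[[30,17],[45,0]]
[[30,17],[47,0]]
[[11,14],[13,0],[30,17],[47,0]]
[[11,14],[13,0],[30,17],[43,18],[48,0]]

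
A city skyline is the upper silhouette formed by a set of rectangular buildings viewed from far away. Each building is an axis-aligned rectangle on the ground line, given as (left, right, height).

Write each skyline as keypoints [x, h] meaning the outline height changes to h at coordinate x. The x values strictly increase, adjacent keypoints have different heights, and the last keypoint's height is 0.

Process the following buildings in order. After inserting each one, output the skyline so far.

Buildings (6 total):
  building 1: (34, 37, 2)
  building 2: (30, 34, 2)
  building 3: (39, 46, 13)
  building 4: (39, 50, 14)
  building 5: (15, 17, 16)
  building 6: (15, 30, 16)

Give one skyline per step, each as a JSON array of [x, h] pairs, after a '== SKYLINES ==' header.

== SKYLINES ==
[[34,2],[37,0]]
[[30,2],[37,0]]
[[30,2],[37,0],[39,13],[46,0]]
[[30,2],[37,0],[39,14],[50,0]]
[[15,16],[17,0],[30,2],[37,0],[39,14],[50,0]]
[[15,16],[30,2],[37,0],[39,14],[50,0]]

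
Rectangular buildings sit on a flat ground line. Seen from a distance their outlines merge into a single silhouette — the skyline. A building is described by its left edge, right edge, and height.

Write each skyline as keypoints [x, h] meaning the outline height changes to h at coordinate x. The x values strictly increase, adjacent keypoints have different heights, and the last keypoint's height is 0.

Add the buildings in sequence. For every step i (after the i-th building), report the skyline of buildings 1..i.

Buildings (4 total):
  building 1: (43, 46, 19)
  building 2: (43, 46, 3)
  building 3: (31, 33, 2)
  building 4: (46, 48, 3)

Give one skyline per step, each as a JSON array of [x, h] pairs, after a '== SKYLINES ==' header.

== SKYLINES ==
[[43,19],[46,0]]
[[43,19],[46,0]]
[[31,2],[33,0],[43,19],[46,0]]
[[31,2],[33,0],[43,19],[46,3],[48,0]]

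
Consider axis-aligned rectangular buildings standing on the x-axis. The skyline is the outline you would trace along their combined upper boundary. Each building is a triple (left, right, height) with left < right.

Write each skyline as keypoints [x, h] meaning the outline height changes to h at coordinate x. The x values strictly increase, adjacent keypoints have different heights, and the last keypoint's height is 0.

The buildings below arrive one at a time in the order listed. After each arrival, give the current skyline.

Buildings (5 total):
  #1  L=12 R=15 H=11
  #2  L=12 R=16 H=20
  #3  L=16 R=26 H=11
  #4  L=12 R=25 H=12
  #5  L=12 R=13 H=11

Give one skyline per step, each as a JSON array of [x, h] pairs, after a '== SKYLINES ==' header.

== SKYLINES ==
[[12,11],[15,0]]
[[12,20],[16,0]]
[[12,20],[16,11],[26,0]]
[[12,20],[16,12],[25,11],[26,0]]
[[12,20],[16,12],[25,11],[26,0]]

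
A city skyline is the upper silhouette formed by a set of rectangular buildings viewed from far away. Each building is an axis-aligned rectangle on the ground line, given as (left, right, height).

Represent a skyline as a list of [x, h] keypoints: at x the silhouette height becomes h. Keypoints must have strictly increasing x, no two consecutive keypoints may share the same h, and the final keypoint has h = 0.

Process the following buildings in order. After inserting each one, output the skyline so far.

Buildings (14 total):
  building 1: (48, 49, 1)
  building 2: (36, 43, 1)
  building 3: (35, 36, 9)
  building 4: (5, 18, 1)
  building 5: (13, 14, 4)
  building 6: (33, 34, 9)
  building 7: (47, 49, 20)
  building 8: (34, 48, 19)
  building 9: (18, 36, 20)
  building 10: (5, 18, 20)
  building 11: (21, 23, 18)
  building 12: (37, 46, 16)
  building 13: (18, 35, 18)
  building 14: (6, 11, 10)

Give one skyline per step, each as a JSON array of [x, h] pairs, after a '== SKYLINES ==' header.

== SKYLINES ==
[[48,1],[49,0]]
[[36,1],[43,0],[48,1],[49,0]]
[[35,9],[36,1],[43,0],[48,1],[49,0]]
[[5,1],[18,0],[35,9],[36,1],[43,0],[48,1],[49,0]]
[[5,1],[13,4],[14,1],[18,0],[35,9],[36,1],[43,0],[48,1],[49,0]]
[[5,1],[13,4],[14,1],[18,0],[33,9],[34,0],[35,9],[36,1],[43,0],[48,1],[49,0]]
[[5,1],[13,4],[14,1],[18,0],[33,9],[34,0],[35,9],[36,1],[43,0],[47,20],[49,0]]
[[5,1],[13,4],[14,1],[18,0],[33,9],[34,19],[47,20],[49,0]]
[[5,1],[13,4],[14,1],[18,20],[36,19],[47,20],[49,0]]
[[5,20],[36,19],[47,20],[49,0]]
[[5,20],[36,19],[47,20],[49,0]]
[[5,20],[36,19],[47,20],[49,0]]
[[5,20],[36,19],[47,20],[49,0]]
[[5,20],[36,19],[47,20],[49,0]]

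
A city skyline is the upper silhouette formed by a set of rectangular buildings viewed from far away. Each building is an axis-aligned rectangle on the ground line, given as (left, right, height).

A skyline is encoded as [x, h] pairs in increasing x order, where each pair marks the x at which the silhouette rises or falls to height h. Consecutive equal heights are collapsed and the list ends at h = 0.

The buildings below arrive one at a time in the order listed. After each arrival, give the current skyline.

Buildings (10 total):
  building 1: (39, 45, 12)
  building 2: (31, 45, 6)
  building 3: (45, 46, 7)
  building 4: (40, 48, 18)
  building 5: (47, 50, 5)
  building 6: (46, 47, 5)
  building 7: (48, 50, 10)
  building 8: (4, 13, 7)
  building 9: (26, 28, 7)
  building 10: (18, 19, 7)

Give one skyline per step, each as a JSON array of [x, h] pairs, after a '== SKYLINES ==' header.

== SKYLINES ==
[[39,12],[45,0]]
[[31,6],[39,12],[45,0]]
[[31,6],[39,12],[45,7],[46,0]]
[[31,6],[39,12],[40,18],[48,0]]
[[31,6],[39,12],[40,18],[48,5],[50,0]]
[[31,6],[39,12],[40,18],[48,5],[50,0]]
[[31,6],[39,12],[40,18],[48,10],[50,0]]
[[4,7],[13,0],[31,6],[39,12],[40,18],[48,10],[50,0]]
[[4,7],[13,0],[26,7],[28,0],[31,6],[39,12],[40,18],[48,10],[50,0]]
[[4,7],[13,0],[18,7],[19,0],[26,7],[28,0],[31,6],[39,12],[40,18],[48,10],[50,0]]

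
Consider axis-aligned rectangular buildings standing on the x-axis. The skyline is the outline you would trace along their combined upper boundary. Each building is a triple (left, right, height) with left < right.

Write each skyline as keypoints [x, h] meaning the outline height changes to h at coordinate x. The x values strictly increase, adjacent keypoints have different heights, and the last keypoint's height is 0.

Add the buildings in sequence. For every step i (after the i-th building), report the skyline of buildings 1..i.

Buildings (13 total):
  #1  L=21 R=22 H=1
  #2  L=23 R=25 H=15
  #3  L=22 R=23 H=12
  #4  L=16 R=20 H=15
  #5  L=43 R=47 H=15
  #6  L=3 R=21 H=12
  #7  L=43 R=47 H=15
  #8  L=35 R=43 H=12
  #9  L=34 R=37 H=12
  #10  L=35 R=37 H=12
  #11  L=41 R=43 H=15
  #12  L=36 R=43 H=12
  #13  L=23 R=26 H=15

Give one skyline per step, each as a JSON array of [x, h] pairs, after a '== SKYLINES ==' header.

== SKYLINES ==
[[21,1],[22,0]]
[[21,1],[22,0],[23,15],[25,0]]
[[21,1],[22,12],[23,15],[25,0]]
[[16,15],[20,0],[21,1],[22,12],[23,15],[25,0]]
[[16,15],[20,0],[21,1],[22,12],[23,15],[25,0],[43,15],[47,0]]
[[3,12],[16,15],[20,12],[21,1],[22,12],[23,15],[25,0],[43,15],[47,0]]
[[3,12],[16,15],[20,12],[21,1],[22,12],[23,15],[25,0],[43,15],[47,0]]
[[3,12],[16,15],[20,12],[21,1],[22,12],[23,15],[25,0],[35,12],[43,15],[47,0]]
[[3,12],[16,15],[20,12],[21,1],[22,12],[23,15],[25,0],[34,12],[43,15],[47,0]]
[[3,12],[16,15],[20,12],[21,1],[22,12],[23,15],[25,0],[34,12],[43,15],[47,0]]
[[3,12],[16,15],[20,12],[21,1],[22,12],[23,15],[25,0],[34,12],[41,15],[47,0]]
[[3,12],[16,15],[20,12],[21,1],[22,12],[23,15],[25,0],[34,12],[41,15],[47,0]]
[[3,12],[16,15],[20,12],[21,1],[22,12],[23,15],[26,0],[34,12],[41,15],[47,0]]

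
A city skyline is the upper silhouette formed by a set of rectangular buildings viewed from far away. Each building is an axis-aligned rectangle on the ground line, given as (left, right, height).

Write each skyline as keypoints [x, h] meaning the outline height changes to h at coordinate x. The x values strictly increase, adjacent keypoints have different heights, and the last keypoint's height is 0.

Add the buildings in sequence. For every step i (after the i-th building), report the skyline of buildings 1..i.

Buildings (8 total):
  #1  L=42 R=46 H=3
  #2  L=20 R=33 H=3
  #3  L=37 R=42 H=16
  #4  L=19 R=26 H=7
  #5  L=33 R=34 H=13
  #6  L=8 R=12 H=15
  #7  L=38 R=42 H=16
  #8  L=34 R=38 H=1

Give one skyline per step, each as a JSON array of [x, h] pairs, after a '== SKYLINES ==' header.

== SKYLINES ==
[[42,3],[46,0]]
[[20,3],[33,0],[42,3],[46,0]]
[[20,3],[33,0],[37,16],[42,3],[46,0]]
[[19,7],[26,3],[33,0],[37,16],[42,3],[46,0]]
[[19,7],[26,3],[33,13],[34,0],[37,16],[42,3],[46,0]]
[[8,15],[12,0],[19,7],[26,3],[33,13],[34,0],[37,16],[42,3],[46,0]]
[[8,15],[12,0],[19,7],[26,3],[33,13],[34,0],[37,16],[42,3],[46,0]]
[[8,15],[12,0],[19,7],[26,3],[33,13],[34,1],[37,16],[42,3],[46,0]]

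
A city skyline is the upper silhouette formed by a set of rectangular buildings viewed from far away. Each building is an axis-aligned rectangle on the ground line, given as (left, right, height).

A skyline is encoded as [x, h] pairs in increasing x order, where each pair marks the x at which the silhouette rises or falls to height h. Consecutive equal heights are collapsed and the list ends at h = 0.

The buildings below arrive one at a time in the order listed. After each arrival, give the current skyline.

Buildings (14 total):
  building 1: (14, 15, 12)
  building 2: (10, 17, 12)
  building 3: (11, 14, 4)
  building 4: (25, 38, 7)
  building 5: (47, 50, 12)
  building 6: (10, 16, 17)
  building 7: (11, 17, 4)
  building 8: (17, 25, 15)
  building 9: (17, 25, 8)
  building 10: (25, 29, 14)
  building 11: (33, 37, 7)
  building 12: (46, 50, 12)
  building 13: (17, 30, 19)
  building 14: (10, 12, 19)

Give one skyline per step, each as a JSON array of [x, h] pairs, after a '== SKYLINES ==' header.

== SKYLINES ==
[[14,12],[15,0]]
[[10,12],[17,0]]
[[10,12],[17,0]]
[[10,12],[17,0],[25,7],[38,0]]
[[10,12],[17,0],[25,7],[38,0],[47,12],[50,0]]
[[10,17],[16,12],[17,0],[25,7],[38,0],[47,12],[50,0]]
[[10,17],[16,12],[17,0],[25,7],[38,0],[47,12],[50,0]]
[[10,17],[16,12],[17,15],[25,7],[38,0],[47,12],[50,0]]
[[10,17],[16,12],[17,15],[25,7],[38,0],[47,12],[50,0]]
[[10,17],[16,12],[17,15],[25,14],[29,7],[38,0],[47,12],[50,0]]
[[10,17],[16,12],[17,15],[25,14],[29,7],[38,0],[47,12],[50,0]]
[[10,17],[16,12],[17,15],[25,14],[29,7],[38,0],[46,12],[50,0]]
[[10,17],[16,12],[17,19],[30,7],[38,0],[46,12],[50,0]]
[[10,19],[12,17],[16,12],[17,19],[30,7],[38,0],[46,12],[50,0]]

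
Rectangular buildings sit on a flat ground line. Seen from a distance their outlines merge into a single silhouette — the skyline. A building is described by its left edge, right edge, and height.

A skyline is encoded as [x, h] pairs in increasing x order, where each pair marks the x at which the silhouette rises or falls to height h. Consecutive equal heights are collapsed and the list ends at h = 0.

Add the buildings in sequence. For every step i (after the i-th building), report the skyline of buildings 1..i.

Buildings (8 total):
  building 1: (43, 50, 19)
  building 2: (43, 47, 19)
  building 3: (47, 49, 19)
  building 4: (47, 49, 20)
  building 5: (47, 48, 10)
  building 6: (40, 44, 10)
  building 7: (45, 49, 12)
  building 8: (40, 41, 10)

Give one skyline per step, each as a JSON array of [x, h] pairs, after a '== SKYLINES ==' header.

== SKYLINES ==
[[43,19],[50,0]]
[[43,19],[50,0]]
[[43,19],[50,0]]
[[43,19],[47,20],[49,19],[50,0]]
[[43,19],[47,20],[49,19],[50,0]]
[[40,10],[43,19],[47,20],[49,19],[50,0]]
[[40,10],[43,19],[47,20],[49,19],[50,0]]
[[40,10],[43,19],[47,20],[49,19],[50,0]]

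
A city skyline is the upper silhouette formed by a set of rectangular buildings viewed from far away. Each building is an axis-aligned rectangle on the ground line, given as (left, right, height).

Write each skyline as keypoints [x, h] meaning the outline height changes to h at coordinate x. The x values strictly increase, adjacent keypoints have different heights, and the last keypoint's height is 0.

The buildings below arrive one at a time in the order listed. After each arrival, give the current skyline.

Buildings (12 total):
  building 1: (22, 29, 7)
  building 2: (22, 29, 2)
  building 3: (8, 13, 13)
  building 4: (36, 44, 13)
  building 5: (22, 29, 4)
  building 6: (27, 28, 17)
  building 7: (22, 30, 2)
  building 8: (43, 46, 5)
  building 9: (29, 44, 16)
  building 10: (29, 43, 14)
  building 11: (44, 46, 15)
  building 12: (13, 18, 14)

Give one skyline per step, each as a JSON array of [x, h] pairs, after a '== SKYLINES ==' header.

== SKYLINES ==
[[22,7],[29,0]]
[[22,7],[29,0]]
[[8,13],[13,0],[22,7],[29,0]]
[[8,13],[13,0],[22,7],[29,0],[36,13],[44,0]]
[[8,13],[13,0],[22,7],[29,0],[36,13],[44,0]]
[[8,13],[13,0],[22,7],[27,17],[28,7],[29,0],[36,13],[44,0]]
[[8,13],[13,0],[22,7],[27,17],[28,7],[29,2],[30,0],[36,13],[44,0]]
[[8,13],[13,0],[22,7],[27,17],[28,7],[29,2],[30,0],[36,13],[44,5],[46,0]]
[[8,13],[13,0],[22,7],[27,17],[28,7],[29,16],[44,5],[46,0]]
[[8,13],[13,0],[22,7],[27,17],[28,7],[29,16],[44,5],[46,0]]
[[8,13],[13,0],[22,7],[27,17],[28,7],[29,16],[44,15],[46,0]]
[[8,13],[13,14],[18,0],[22,7],[27,17],[28,7],[29,16],[44,15],[46,0]]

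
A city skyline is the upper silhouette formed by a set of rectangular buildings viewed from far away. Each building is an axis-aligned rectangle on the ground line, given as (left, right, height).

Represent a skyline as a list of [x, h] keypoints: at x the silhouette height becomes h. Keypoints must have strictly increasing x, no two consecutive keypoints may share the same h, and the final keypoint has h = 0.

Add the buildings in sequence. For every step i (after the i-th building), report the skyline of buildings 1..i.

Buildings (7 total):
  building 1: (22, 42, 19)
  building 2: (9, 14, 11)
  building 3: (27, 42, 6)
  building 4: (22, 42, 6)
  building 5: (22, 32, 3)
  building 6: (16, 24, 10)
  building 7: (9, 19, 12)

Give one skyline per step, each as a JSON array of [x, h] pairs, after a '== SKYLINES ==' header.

== SKYLINES ==
[[22,19],[42,0]]
[[9,11],[14,0],[22,19],[42,0]]
[[9,11],[14,0],[22,19],[42,0]]
[[9,11],[14,0],[22,19],[42,0]]
[[9,11],[14,0],[22,19],[42,0]]
[[9,11],[14,0],[16,10],[22,19],[42,0]]
[[9,12],[19,10],[22,19],[42,0]]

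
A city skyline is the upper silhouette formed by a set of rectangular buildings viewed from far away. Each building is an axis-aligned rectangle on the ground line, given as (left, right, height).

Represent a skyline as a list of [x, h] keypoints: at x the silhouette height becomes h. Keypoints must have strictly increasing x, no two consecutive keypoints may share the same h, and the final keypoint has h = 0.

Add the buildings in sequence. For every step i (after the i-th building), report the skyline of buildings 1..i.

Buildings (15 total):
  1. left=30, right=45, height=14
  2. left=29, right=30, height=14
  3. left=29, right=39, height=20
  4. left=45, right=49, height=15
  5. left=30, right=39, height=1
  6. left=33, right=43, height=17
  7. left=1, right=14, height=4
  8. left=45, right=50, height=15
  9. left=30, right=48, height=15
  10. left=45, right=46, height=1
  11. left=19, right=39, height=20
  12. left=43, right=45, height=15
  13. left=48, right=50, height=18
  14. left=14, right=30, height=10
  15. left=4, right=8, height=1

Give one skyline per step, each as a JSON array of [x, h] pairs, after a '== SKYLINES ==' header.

== SKYLINES ==
[[30,14],[45,0]]
[[29,14],[45,0]]
[[29,20],[39,14],[45,0]]
[[29,20],[39,14],[45,15],[49,0]]
[[29,20],[39,14],[45,15],[49,0]]
[[29,20],[39,17],[43,14],[45,15],[49,0]]
[[1,4],[14,0],[29,20],[39,17],[43,14],[45,15],[49,0]]
[[1,4],[14,0],[29,20],[39,17],[43,14],[45,15],[50,0]]
[[1,4],[14,0],[29,20],[39,17],[43,15],[50,0]]
[[1,4],[14,0],[29,20],[39,17],[43,15],[50,0]]
[[1,4],[14,0],[19,20],[39,17],[43,15],[50,0]]
[[1,4],[14,0],[19,20],[39,17],[43,15],[50,0]]
[[1,4],[14,0],[19,20],[39,17],[43,15],[48,18],[50,0]]
[[1,4],[14,10],[19,20],[39,17],[43,15],[48,18],[50,0]]
[[1,4],[14,10],[19,20],[39,17],[43,15],[48,18],[50,0]]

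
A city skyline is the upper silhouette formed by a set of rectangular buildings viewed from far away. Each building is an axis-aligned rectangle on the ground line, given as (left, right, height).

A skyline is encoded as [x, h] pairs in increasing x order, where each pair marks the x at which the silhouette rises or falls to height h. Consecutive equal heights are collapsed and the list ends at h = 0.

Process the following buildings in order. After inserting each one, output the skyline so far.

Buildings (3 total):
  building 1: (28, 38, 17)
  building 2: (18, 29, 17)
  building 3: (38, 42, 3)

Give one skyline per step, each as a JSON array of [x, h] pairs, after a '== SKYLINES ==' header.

== SKYLINES ==
[[28,17],[38,0]]
[[18,17],[38,0]]
[[18,17],[38,3],[42,0]]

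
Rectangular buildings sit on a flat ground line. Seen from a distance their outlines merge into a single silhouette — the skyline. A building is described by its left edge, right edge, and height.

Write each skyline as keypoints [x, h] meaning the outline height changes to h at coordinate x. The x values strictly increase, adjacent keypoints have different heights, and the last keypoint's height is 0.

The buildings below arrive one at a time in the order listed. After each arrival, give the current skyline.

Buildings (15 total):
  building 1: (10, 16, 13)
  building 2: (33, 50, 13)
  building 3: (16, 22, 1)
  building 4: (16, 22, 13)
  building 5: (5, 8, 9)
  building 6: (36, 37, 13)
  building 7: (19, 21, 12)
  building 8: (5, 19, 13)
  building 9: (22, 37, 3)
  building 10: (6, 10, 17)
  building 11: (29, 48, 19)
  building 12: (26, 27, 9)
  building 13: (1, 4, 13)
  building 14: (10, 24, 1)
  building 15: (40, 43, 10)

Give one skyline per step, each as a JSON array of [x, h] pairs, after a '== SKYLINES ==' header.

== SKYLINES ==
[[10,13],[16,0]]
[[10,13],[16,0],[33,13],[50,0]]
[[10,13],[16,1],[22,0],[33,13],[50,0]]
[[10,13],[22,0],[33,13],[50,0]]
[[5,9],[8,0],[10,13],[22,0],[33,13],[50,0]]
[[5,9],[8,0],[10,13],[22,0],[33,13],[50,0]]
[[5,9],[8,0],[10,13],[22,0],[33,13],[50,0]]
[[5,13],[22,0],[33,13],[50,0]]
[[5,13],[22,3],[33,13],[50,0]]
[[5,13],[6,17],[10,13],[22,3],[33,13],[50,0]]
[[5,13],[6,17],[10,13],[22,3],[29,19],[48,13],[50,0]]
[[5,13],[6,17],[10,13],[22,3],[26,9],[27,3],[29,19],[48,13],[50,0]]
[[1,13],[4,0],[5,13],[6,17],[10,13],[22,3],[26,9],[27,3],[29,19],[48,13],[50,0]]
[[1,13],[4,0],[5,13],[6,17],[10,13],[22,3],[26,9],[27,3],[29,19],[48,13],[50,0]]
[[1,13],[4,0],[5,13],[6,17],[10,13],[22,3],[26,9],[27,3],[29,19],[48,13],[50,0]]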